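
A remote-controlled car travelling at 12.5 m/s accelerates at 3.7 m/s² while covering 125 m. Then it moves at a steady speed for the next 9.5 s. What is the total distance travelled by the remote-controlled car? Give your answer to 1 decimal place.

437.4 m

Phase 1 (accelerating): v₀ = 12.5 m/s, a = 3.7 m/s².
v² = v₀² + 2aΔx = 12.5² + 2·3.7·125 = 1080 → v = 32.9 m/s
t = (v − v₀)/a = (32.9 − 12.5)/3.7 = 5.51 s

Phase 2 (constant speed): v₀ = 32.9 m/s, a = 0 m/s².
v = v₀ + at = 32.9 + (0)(9.5) = 32.9 m/s
Δx = v₀t + ½at² = 32.9·9.5 + 0.5·0·9.5² = 312 m
Total distance = 125 + 312 = 437 m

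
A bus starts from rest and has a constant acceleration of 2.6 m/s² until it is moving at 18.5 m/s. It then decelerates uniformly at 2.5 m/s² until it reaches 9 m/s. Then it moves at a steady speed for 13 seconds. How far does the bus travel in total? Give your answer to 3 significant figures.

Phase 1 (accelerating): v₀ = 0 m/s, a = 2.6 m/s².
v = v₀ + at → t = (18.5 − 0) / 2.6 = 7.12 s
v² = v₀² + 2aΔx → Δx = (18.5² − 0²)/(2·2.6) = 65.8 m

Phase 2 (decelerating): v₀ = 18.5 m/s, a = -2.5 m/s².
v = v₀ + at → t = (9 − 18.5) / -2.5 = 3.80 s
v² = v₀² + 2aΔx → Δx = (9² − 18.5²)/(2·-2.5) = 52.2 m

Phase 3 (constant speed): v₀ = 9.00 m/s, a = 0 m/s².
v = v₀ + at = 9.00 + (0)(13) = 9.00 m/s
Δx = v₀t + ½at² = 9.00·13 + 0.5·0·13² = 117 m
Total distance = 65.8 + 52.2 + 117 = 235 m

235 m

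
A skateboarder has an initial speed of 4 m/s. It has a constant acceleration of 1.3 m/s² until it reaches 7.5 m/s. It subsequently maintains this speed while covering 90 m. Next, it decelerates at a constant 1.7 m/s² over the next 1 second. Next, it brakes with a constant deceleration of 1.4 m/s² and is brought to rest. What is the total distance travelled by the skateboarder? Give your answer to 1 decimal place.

124.1 m

Phase 1 (accelerating): v₀ = 4.00 m/s, a = 1.3 m/s².
v = v₀ + at → t = (7.5 − 4.00) / 1.3 = 2.69 s
v² = v₀² + 2aΔx → Δx = (7.5² − 4.00²)/(2·1.3) = 15.5 m

Phase 2 (constant speed): v₀ = 7.50 m/s, a = 0 m/s².
Constant speed: t = d/v = 90/7.50 = 12.0 s

Phase 3 (decelerating): v₀ = 7.50 m/s, a = -1.7 m/s².
v = v₀ + at = 7.50 + (-1.7)(1) = 5.80 m/s
Δx = v₀t + ½at² = 7.50·1 + 0.5·-1.7·1² = 6.65 m

Phase 4 (decelerating): v₀ = 5.80 m/s, a = -1.4 m/s².
v = v₀ + at → t = (0 − 5.80) / -1.4 = 4.14 s
v² = v₀² + 2aΔx → Δx = (0² − 5.80²)/(2·-1.4) = 12.0 m
Total distance = 15.5 + 90.0 + 6.65 + 12.0 = 124 m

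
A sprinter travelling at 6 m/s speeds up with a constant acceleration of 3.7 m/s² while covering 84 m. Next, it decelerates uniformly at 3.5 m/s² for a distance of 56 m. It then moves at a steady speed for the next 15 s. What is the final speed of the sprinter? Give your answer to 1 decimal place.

Phase 1 (accelerating): v₀ = 6.00 m/s, a = 3.7 m/s².
v² = v₀² + 2aΔx = 6.00² + 2·3.7·84 = 658 → v = 25.6 m/s
t = (v − v₀)/a = (25.6 − 6.00)/3.7 = 5.31 s

Phase 2 (decelerating): v₀ = 25.6 m/s, a = -3.5 m/s².
v² = v₀² + 2aΔx = 25.6² + 2·-3.5·56 = 266 → v = 16.3 m/s
t = (v − v₀)/a = (16.3 − 25.6)/-3.5 = 2.67 s

Phase 3 (constant speed): v₀ = 16.3 m/s, a = 0 m/s².
v = v₀ + at = 16.3 + (0)(15) = 16.3 m/s
Δx = v₀t + ½at² = 16.3·15 + 0.5·0·15² = 244 m
Final speed = 16.3 m/s

16.3 m/s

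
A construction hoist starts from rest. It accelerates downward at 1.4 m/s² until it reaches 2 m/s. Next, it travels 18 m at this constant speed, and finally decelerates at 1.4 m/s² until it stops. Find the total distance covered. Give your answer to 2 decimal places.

20.86 m

Phase 1 (accelerating): v₀ = 0 m/s, a = 1.4 m/s².
v = v₀ + at → t = (2 − 0) / 1.4 = 1.43 s
v² = v₀² + 2aΔx → Δx = (2² − 0²)/(2·1.4) = 1.43 m

Phase 2 (constant speed): v₀ = 2.00 m/s, a = 0 m/s².
Constant speed: t = d/v = 18/2.00 = 9.00 s

Phase 3 (decelerating): v₀ = 2.00 m/s, a = -1.4 m/s².
v = v₀ + at → t = (0 − 2.00) / -1.4 = 1.43 s
v² = v₀² + 2aΔx → Δx = (0² − 2.00²)/(2·-1.4) = 1.43 m
Total distance = 1.43 + 18.0 + 1.43 = 20.9 m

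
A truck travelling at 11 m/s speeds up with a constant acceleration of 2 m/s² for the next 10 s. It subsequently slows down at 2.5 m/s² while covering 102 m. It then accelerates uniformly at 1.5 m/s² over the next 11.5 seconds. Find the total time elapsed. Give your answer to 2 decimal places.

Phase 1 (accelerating): v₀ = 11.0 m/s, a = 2 m/s².
v = v₀ + at = 11.0 + (2)(10) = 31.0 m/s
Δx = v₀t + ½at² = 11.0·10 + 0.5·2·10² = 210 m

Phase 2 (decelerating): v₀ = 31.0 m/s, a = -2.5 m/s².
v² = v₀² + 2aΔx = 31.0² + 2·-2.5·102 = 451 → v = 21.2 m/s
t = (v − v₀)/a = (21.2 − 31.0)/-2.5 = 3.91 s

Phase 3 (accelerating): v₀ = 21.2 m/s, a = 1.5 m/s².
v = v₀ + at = 21.2 + (1.5)(11.5) = 38.5 m/s
Δx = v₀t + ½at² = 21.2·11.5 + 0.5·1.5·11.5² = 343 m
Total time = 10.0 + 3.91 + 11.5 = 25.4 s

25.41 s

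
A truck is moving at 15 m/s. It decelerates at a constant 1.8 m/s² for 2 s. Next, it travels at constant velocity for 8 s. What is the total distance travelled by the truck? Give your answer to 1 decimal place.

Phase 1 (decelerating): v₀ = 15.0 m/s, a = -1.8 m/s².
v = v₀ + at = 15.0 + (-1.8)(2) = 11.4 m/s
Δx = v₀t + ½at² = 15.0·2 + 0.5·-1.8·2² = 26.4 m

Phase 2 (constant speed): v₀ = 11.4 m/s, a = 0 m/s².
v = v₀ + at = 11.4 + (0)(8) = 11.4 m/s
Δx = v₀t + ½at² = 11.4·8 + 0.5·0·8² = 91.2 m
Total distance = 26.4 + 91.2 = 118 m

117.6 m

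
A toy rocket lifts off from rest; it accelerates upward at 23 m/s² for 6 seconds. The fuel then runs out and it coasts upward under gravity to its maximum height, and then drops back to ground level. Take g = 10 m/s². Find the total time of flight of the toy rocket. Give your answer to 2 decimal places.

36.33 s

Phase 1 (powered ascent): v₀ = 0 m/s, a = 23 m/s².
v = v₀ + at = 0 + (23)(6) = 138 m/s
Δx = v₀t + ½at² = 0·6 + 0.5·23·6² = 414 m

Phase 2 (coasting upward): v₀ = 138 m/s, a = -10 m/s².
v = v₀ + at → t = (0 − 138) / -10 = 13.8 s
v² = v₀² + 2aΔx → Δx = (0² − 138²)/(2·-10) = 952 m

Phase 3 (free fall): v₀ = 0 m/s, a = -10 m/s².
Falls 1370 m from rest: t = √(2·1370/10) = 16.5 s; v = g·t = 165 m/s.
Total time = 6.00 + 13.8 + 16.5 = 36.3 s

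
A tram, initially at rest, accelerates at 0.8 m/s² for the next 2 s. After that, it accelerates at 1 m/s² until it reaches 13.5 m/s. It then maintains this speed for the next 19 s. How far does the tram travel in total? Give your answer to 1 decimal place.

Phase 1 (accelerating): v₀ = 0 m/s, a = 0.8 m/s².
v = v₀ + at = 0 + (0.8)(2) = 1.60 m/s
Δx = v₀t + ½at² = 0·2 + 0.5·0.8·2² = 1.60 m

Phase 2 (accelerating): v₀ = 1.60 m/s, a = 1 m/s².
v = v₀ + at → t = (13.5 − 1.60) / 1 = 11.9 s
v² = v₀² + 2aΔx → Δx = (13.5² − 1.60²)/(2·1) = 89.8 m

Phase 3 (constant speed): v₀ = 13.5 m/s, a = 0 m/s².
v = v₀ + at = 13.5 + (0)(19) = 13.5 m/s
Δx = v₀t + ½at² = 13.5·19 + 0.5·0·19² = 256 m
Total distance = 1.60 + 89.8 + 256 = 348 m

347.9 m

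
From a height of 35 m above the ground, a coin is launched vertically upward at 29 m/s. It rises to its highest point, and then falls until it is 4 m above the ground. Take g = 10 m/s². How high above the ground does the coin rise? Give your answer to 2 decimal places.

77.05 m

Phase 1 (rising): v₀ = 29.0 m/s, a = -10 m/s².
v = v₀ + at → t = (0 − 29.0) / -10 = 2.90 s
v² = v₀² + 2aΔx → Δx = (0² − 29.0²)/(2·-10) = 42.0 m
Maximum height = 35 + 42.0 = 77.0 m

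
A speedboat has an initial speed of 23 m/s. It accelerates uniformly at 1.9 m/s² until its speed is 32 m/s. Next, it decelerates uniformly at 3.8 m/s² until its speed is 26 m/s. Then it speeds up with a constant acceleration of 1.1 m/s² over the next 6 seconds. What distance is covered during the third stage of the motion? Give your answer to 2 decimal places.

Phase 1 (accelerating): v₀ = 23.0 m/s, a = 1.9 m/s².
v = v₀ + at → t = (32 − 23.0) / 1.9 = 4.74 s
v² = v₀² + 2aΔx → Δx = (32² − 23.0²)/(2·1.9) = 130 m

Phase 2 (decelerating): v₀ = 32.0 m/s, a = -3.8 m/s².
v = v₀ + at → t = (26 − 32.0) / -3.8 = 1.58 s
v² = v₀² + 2aΔx → Δx = (26² − 32.0²)/(2·-3.8) = 45.8 m

Phase 3 (accelerating): v₀ = 26.0 m/s, a = 1.1 m/s².
v = v₀ + at = 26.0 + (1.1)(6) = 32.6 m/s
Δx = v₀t + ½at² = 26.0·6 + 0.5·1.1·6² = 176 m
Distance in phase 3 = 176 m

175.80 m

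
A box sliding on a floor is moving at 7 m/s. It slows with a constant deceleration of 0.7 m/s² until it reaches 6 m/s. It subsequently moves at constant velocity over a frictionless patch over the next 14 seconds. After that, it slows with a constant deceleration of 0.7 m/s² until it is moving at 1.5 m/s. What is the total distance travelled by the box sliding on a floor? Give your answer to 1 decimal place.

Phase 1 (decelerating): v₀ = 7.00 m/s, a = -0.7 m/s².
v = v₀ + at → t = (6 − 7.00) / -0.7 = 1.43 s
v² = v₀² + 2aΔx → Δx = (6² − 7.00²)/(2·-0.7) = 9.29 m

Phase 2 (constant speed): v₀ = 6.00 m/s, a = 0 m/s².
v = v₀ + at = 6.00 + (0)(14) = 6.00 m/s
Δx = v₀t + ½at² = 6.00·14 + 0.5·0·14² = 84.0 m

Phase 3 (decelerating): v₀ = 6.00 m/s, a = -0.7 m/s².
v = v₀ + at → t = (1.5 − 6.00) / -0.7 = 6.43 s
v² = v₀² + 2aΔx → Δx = (1.5² − 6.00²)/(2·-0.7) = 24.1 m
Total distance = 9.29 + 84.0 + 24.1 = 117 m

117.4 m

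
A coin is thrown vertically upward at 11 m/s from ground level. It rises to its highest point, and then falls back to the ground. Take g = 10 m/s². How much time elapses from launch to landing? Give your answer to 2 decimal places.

Phase 1 (rising): v₀ = 11.0 m/s, a = -10 m/s².
v = v₀ + at → t = (0 − 11.0) / -10 = 1.10 s
v² = v₀² + 2aΔx → Δx = (0² − 11.0²)/(2·-10) = 6.05 m

Phase 2 (falling): v₀ = 0 m/s, a = -10 m/s².
Falls 6.05 m from rest: t = √(2·6.05/10) = 1.10 s; v = g·t = 11.0 m/s.
Total time = 1.10 + 1.10 = 2.20 s

2.20 s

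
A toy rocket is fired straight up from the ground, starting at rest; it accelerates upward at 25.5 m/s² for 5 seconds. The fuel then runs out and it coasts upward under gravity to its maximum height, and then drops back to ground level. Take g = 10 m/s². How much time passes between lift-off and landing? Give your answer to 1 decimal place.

Phase 1 (powered ascent): v₀ = 0 m/s, a = 25.5 m/s².
v = v₀ + at = 0 + (25.5)(5) = 128 m/s
Δx = v₀t + ½at² = 0·5 + 0.5·25.5·5² = 319 m

Phase 2 (coasting upward): v₀ = 128 m/s, a = -10 m/s².
v = v₀ + at → t = (0 − 128) / -10 = 12.8 s
v² = v₀² + 2aΔx → Δx = (0² − 128²)/(2·-10) = 813 m

Phase 3 (free fall): v₀ = 0 m/s, a = -10 m/s².
Falls 1130 m from rest: t = √(2·1130/10) = 15.0 s; v = g·t = 150 m/s.
Total time = 5.00 + 12.8 + 15.0 = 32.8 s

32.8 s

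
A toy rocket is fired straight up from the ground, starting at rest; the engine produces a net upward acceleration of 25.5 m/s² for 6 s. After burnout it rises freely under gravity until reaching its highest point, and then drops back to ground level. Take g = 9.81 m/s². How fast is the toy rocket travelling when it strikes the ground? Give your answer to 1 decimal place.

180.0 m/s

Phase 1 (powered ascent): v₀ = 0 m/s, a = 25.5 m/s².
v = v₀ + at = 0 + (25.5)(6) = 153 m/s
Δx = v₀t + ½at² = 0·6 + 0.5·25.5·6² = 459 m

Phase 2 (coasting upward): v₀ = 153 m/s, a = -9.81 m/s².
v = v₀ + at → t = (0 − 153) / -9.81 = 15.6 s
v² = v₀² + 2aΔx → Δx = (0² − 153²)/(2·-9.81) = 1190 m

Phase 3 (free fall): v₀ = 0 m/s, a = -9.81 m/s².
Falls 1650 m from rest: t = √(2·1650/9.81) = 18.4 s; v = g·t = 180 m/s.
Impact speed = 180 m/s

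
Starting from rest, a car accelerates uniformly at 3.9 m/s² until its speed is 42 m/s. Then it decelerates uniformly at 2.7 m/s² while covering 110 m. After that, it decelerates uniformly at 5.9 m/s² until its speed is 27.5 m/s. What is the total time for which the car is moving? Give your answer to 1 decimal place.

Phase 1 (accelerating): v₀ = 0 m/s, a = 3.9 m/s².
v = v₀ + at → t = (42 − 0) / 3.9 = 10.8 s
v² = v₀² + 2aΔx → Δx = (42² − 0²)/(2·3.9) = 226 m

Phase 2 (decelerating): v₀ = 42.0 m/s, a = -2.7 m/s².
v² = v₀² + 2aΔx = 42.0² + 2·-2.7·110 = 1170 → v = 34.2 m/s
t = (v − v₀)/a = (34.2 − 42.0)/-2.7 = 2.89 s

Phase 3 (decelerating): v₀ = 34.2 m/s, a = -5.9 m/s².
v = v₀ + at → t = (27.5 − 34.2) / -5.9 = 1.14 s
v² = v₀² + 2aΔx → Δx = (27.5² − 34.2²)/(2·-5.9) = 35.1 m
Total time = 10.8 + 2.89 + 1.14 = 14.8 s

14.8 s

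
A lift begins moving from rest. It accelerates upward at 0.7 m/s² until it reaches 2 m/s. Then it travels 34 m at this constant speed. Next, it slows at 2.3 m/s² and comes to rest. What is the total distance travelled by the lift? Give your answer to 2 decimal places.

37.73 m

Phase 1 (accelerating): v₀ = 0 m/s, a = 0.7 m/s².
v = v₀ + at → t = (2 − 0) / 0.7 = 2.86 s
v² = v₀² + 2aΔx → Δx = (2² − 0²)/(2·0.7) = 2.86 m

Phase 2 (constant speed): v₀ = 2.00 m/s, a = 0 m/s².
Constant speed: t = d/v = 34/2.00 = 17.0 s

Phase 3 (decelerating): v₀ = 2.00 m/s, a = -2.3 m/s².
v = v₀ + at → t = (0 − 2.00) / -2.3 = 0.870 s
v² = v₀² + 2aΔx → Δx = (0² − 2.00²)/(2·-2.3) = 0.870 m
Total distance = 2.86 + 34.0 + 0.870 = 37.7 m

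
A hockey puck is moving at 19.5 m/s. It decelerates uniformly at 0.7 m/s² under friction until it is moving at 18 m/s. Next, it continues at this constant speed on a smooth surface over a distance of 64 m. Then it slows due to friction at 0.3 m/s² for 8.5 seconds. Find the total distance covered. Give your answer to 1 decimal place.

246.3 m

Phase 1 (decelerating): v₀ = 19.5 m/s, a = -0.7 m/s².
v = v₀ + at → t = (18 − 19.5) / -0.7 = 2.14 s
v² = v₀² + 2aΔx → Δx = (18² − 19.5²)/(2·-0.7) = 40.2 m

Phase 2 (constant speed): v₀ = 18.0 m/s, a = 0 m/s².
Constant speed: t = d/v = 64/18.0 = 3.56 s

Phase 3 (decelerating): v₀ = 18.0 m/s, a = -0.3 m/s².
v = v₀ + at = 18.0 + (-0.3)(8.5) = 15.4 m/s
Δx = v₀t + ½at² = 18.0·8.5 + 0.5·-0.3·8.5² = 142 m
Total distance = 40.2 + 64.0 + 142 = 246 m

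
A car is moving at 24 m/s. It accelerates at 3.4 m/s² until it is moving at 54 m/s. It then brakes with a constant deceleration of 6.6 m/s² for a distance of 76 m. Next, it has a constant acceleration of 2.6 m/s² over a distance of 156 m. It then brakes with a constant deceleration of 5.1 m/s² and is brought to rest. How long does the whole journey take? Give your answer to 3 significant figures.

Phase 1 (accelerating): v₀ = 24.0 m/s, a = 3.4 m/s².
v = v₀ + at → t = (54 − 24.0) / 3.4 = 8.82 s
v² = v₀² + 2aΔx → Δx = (54² − 24.0²)/(2·3.4) = 344 m

Phase 2 (decelerating): v₀ = 54.0 m/s, a = -6.6 m/s².
v² = v₀² + 2aΔx = 54.0² + 2·-6.6·76 = 1910 → v = 43.7 m/s
t = (v − v₀)/a = (43.7 − 54.0)/-6.6 = 1.56 s

Phase 3 (accelerating): v₀ = 43.7 m/s, a = 2.6 m/s².
v² = v₀² + 2aΔx = 43.7² + 2·2.6·156 = 2720 → v = 52.2 m/s
t = (v − v₀)/a = (52.2 − 43.7)/2.6 = 3.25 s

Phase 4 (decelerating): v₀ = 52.2 m/s, a = -5.1 m/s².
v = v₀ + at → t = (0 − 52.2) / -5.1 = 10.2 s
v² = v₀² + 2aΔx → Δx = (0² − 52.2²)/(2·-5.1) = 267 m
Total time = 8.82 + 1.56 + 3.25 + 10.2 = 23.9 s

23.9 s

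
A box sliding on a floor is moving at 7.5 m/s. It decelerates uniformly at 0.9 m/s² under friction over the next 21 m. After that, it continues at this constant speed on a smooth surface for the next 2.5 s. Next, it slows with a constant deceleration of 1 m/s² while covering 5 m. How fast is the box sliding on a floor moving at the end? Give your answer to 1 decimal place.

2.9 m/s

Phase 1 (decelerating): v₀ = 7.50 m/s, a = -0.9 m/s².
v² = v₀² + 2aΔx = 7.50² + 2·-0.9·21 = 18.4 → v = 4.30 m/s
t = (v − v₀)/a = (4.30 − 7.50)/-0.9 = 3.56 s

Phase 2 (constant speed): v₀ = 4.30 m/s, a = 0 m/s².
v = v₀ + at = 4.30 + (0)(2.5) = 4.30 m/s
Δx = v₀t + ½at² = 4.30·2.5 + 0.5·0·2.5² = 10.7 m

Phase 3 (decelerating): v₀ = 4.30 m/s, a = -1 m/s².
v² = v₀² + 2aΔx = 4.30² + 2·-1·5 = 8.45 → v = 2.91 m/s
t = (v − v₀)/a = (2.91 − 4.30)/-1 = 1.39 s
Final speed = 2.91 m/s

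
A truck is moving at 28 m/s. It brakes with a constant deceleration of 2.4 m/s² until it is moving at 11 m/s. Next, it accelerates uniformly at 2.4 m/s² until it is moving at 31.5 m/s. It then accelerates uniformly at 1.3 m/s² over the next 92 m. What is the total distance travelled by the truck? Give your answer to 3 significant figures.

412 m

Phase 1 (decelerating): v₀ = 28.0 m/s, a = -2.4 m/s².
v = v₀ + at → t = (11 − 28.0) / -2.4 = 7.08 s
v² = v₀² + 2aΔx → Δx = (11² − 28.0²)/(2·-2.4) = 138 m

Phase 2 (accelerating): v₀ = 11.0 m/s, a = 2.4 m/s².
v = v₀ + at → t = (31.5 − 11.0) / 2.4 = 8.54 s
v² = v₀² + 2aΔx → Δx = (31.5² − 11.0²)/(2·2.4) = 182 m

Phase 3 (accelerating): v₀ = 31.5 m/s, a = 1.3 m/s².
v² = v₀² + 2aΔx = 31.5² + 2·1.3·92 = 1230 → v = 35.1 m/s
t = (v − v₀)/a = (35.1 − 31.5)/1.3 = 2.76 s
Total distance = 138 + 182 + 92.0 = 412 m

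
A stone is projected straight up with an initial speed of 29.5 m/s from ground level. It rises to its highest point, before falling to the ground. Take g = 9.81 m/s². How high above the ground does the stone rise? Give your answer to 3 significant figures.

44.4 m

Phase 1 (rising): v₀ = 29.5 m/s, a = -9.81 m/s².
v = v₀ + at → t = (0 − 29.5) / -9.81 = 3.01 s
v² = v₀² + 2aΔx → Δx = (0² − 29.5²)/(2·-9.81) = 44.4 m
Maximum height = 44.4 m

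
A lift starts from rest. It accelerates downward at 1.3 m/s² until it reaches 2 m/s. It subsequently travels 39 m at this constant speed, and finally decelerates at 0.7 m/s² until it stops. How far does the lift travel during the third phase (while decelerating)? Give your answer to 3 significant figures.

2.86 m

Phase 1 (accelerating): v₀ = 0 m/s, a = 1.3 m/s².
v = v₀ + at → t = (2 − 0) / 1.3 = 1.54 s
v² = v₀² + 2aΔx → Δx = (2² − 0²)/(2·1.3) = 1.54 m

Phase 2 (constant speed): v₀ = 2.00 m/s, a = 0 m/s².
Constant speed: t = d/v = 39/2.00 = 19.5 s

Phase 3 (decelerating): v₀ = 2.00 m/s, a = -0.7 m/s².
v = v₀ + at → t = (0 − 2.00) / -0.7 = 2.86 s
v² = v₀² + 2aΔx → Δx = (0² − 2.00²)/(2·-0.7) = 2.86 m
Distance in phase 3 = 2.86 m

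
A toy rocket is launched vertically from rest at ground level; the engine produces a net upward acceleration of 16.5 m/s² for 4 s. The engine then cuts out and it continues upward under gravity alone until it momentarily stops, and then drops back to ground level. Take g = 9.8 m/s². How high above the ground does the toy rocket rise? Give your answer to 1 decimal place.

Phase 1 (powered ascent): v₀ = 0 m/s, a = 16.5 m/s².
v = v₀ + at = 0 + (16.5)(4) = 66.0 m/s
Δx = v₀t + ½at² = 0·4 + 0.5·16.5·4² = 132 m

Phase 2 (coasting upward): v₀ = 66.0 m/s, a = -9.8 m/s².
v = v₀ + at → t = (0 − 66.0) / -9.8 = 6.73 s
v² = v₀² + 2aΔx → Δx = (0² − 66.0²)/(2·-9.8) = 222 m
Maximum height = 132 + 222 = 354 m

354.2 m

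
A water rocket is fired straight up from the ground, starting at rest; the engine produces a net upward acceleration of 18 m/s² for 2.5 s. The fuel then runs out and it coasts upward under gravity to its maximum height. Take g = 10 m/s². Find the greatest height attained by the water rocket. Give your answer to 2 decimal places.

Phase 1 (powered ascent): v₀ = 0 m/s, a = 18 m/s².
v = v₀ + at = 0 + (18)(2.5) = 45.0 m/s
Δx = v₀t + ½at² = 0·2.5 + 0.5·18·2.5² = 56.2 m

Phase 2 (coasting upward): v₀ = 45.0 m/s, a = -10 m/s².
v = v₀ + at → t = (0 − 45.0) / -10 = 4.50 s
v² = v₀² + 2aΔx → Δx = (0² − 45.0²)/(2·-10) = 101 m
Maximum height = 56.2 + 101 = 158 m

157.50 m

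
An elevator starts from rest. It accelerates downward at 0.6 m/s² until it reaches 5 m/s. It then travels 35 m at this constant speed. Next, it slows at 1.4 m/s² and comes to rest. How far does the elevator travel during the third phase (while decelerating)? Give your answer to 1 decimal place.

Phase 1 (accelerating): v₀ = 0 m/s, a = 0.6 m/s².
v = v₀ + at → t = (5 − 0) / 0.6 = 8.33 s
v² = v₀² + 2aΔx → Δx = (5² − 0²)/(2·0.6) = 20.8 m

Phase 2 (constant speed): v₀ = 5.00 m/s, a = 0 m/s².
Constant speed: t = d/v = 35/5.00 = 7.00 s

Phase 3 (decelerating): v₀ = 5.00 m/s, a = -1.4 m/s².
v = v₀ + at → t = (0 − 5.00) / -1.4 = 3.57 s
v² = v₀² + 2aΔx → Δx = (0² − 5.00²)/(2·-1.4) = 8.93 m
Distance in phase 3 = 8.93 m

8.9 m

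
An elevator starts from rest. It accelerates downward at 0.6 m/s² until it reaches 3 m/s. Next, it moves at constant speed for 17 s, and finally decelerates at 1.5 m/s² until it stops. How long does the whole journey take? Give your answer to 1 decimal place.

Phase 1 (accelerating): v₀ = 0 m/s, a = 0.6 m/s².
v = v₀ + at → t = (3 − 0) / 0.6 = 5.00 s
v² = v₀² + 2aΔx → Δx = (3² − 0²)/(2·0.6) = 7.50 m

Phase 2 (constant speed): v₀ = 3.00 m/s, a = 0 m/s².
v = v₀ + at = 3.00 + (0)(17) = 3.00 m/s
Δx = v₀t + ½at² = 3.00·17 + 0.5·0·17² = 51.0 m

Phase 3 (decelerating): v₀ = 3.00 m/s, a = -1.5 m/s².
v = v₀ + at → t = (0 − 3.00) / -1.5 = 2.00 s
v² = v₀² + 2aΔx → Δx = (0² − 3.00²)/(2·-1.5) = 3.00 m
Total time = 5.00 + 17.0 + 2.00 = 24.0 s

24.0 s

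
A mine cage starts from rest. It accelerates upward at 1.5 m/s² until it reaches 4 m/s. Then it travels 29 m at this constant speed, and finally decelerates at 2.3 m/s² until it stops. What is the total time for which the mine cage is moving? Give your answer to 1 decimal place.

11.7 s

Phase 1 (accelerating): v₀ = 0 m/s, a = 1.5 m/s².
v = v₀ + at → t = (4 − 0) / 1.5 = 2.67 s
v² = v₀² + 2aΔx → Δx = (4² − 0²)/(2·1.5) = 5.33 m

Phase 2 (constant speed): v₀ = 4.00 m/s, a = 0 m/s².
Constant speed: t = d/v = 29/4.00 = 7.25 s

Phase 3 (decelerating): v₀ = 4.00 m/s, a = -2.3 m/s².
v = v₀ + at → t = (0 − 4.00) / -2.3 = 1.74 s
v² = v₀² + 2aΔx → Δx = (0² − 4.00²)/(2·-2.3) = 3.48 m
Total time = 2.67 + 7.25 + 1.74 = 11.7 s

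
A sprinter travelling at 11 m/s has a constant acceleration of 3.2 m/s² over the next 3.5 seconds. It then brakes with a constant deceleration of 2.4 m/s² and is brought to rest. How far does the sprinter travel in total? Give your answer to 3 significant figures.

161 m

Phase 1 (accelerating): v₀ = 11.0 m/s, a = 3.2 m/s².
v = v₀ + at = 11.0 + (3.2)(3.5) = 22.2 m/s
Δx = v₀t + ½at² = 11.0·3.5 + 0.5·3.2·3.5² = 58.1 m

Phase 2 (decelerating): v₀ = 22.2 m/s, a = -2.4 m/s².
v = v₀ + at → t = (0 − 22.2) / -2.4 = 9.25 s
v² = v₀² + 2aΔx → Δx = (0² − 22.2²)/(2·-2.4) = 103 m
Total distance = 58.1 + 103 = 161 m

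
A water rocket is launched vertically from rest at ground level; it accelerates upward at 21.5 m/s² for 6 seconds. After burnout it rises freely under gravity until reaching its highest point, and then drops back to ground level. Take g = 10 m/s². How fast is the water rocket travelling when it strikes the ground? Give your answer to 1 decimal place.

156.1 m/s

Phase 1 (powered ascent): v₀ = 0 m/s, a = 21.5 m/s².
v = v₀ + at = 0 + (21.5)(6) = 129 m/s
Δx = v₀t + ½at² = 0·6 + 0.5·21.5·6² = 387 m

Phase 2 (coasting upward): v₀ = 129 m/s, a = -10 m/s².
v = v₀ + at → t = (0 − 129) / -10 = 12.9 s
v² = v₀² + 2aΔx → Δx = (0² − 129²)/(2·-10) = 832 m

Phase 3 (free fall): v₀ = 0 m/s, a = -10 m/s².
Falls 1220 m from rest: t = √(2·1220/10) = 15.6 s; v = g·t = 156 m/s.
Impact speed = 156 m/s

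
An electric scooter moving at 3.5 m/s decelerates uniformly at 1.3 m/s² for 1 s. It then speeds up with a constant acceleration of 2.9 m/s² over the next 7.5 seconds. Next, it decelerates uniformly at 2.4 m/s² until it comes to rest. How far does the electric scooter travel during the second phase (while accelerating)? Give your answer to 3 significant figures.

Phase 1 (decelerating): v₀ = 3.50 m/s, a = -1.3 m/s².
v = v₀ + at = 3.50 + (-1.3)(1) = 2.20 m/s
Δx = v₀t + ½at² = 3.50·1 + 0.5·-1.3·1² = 2.85 m

Phase 2 (accelerating): v₀ = 2.20 m/s, a = 2.9 m/s².
v = v₀ + at = 2.20 + (2.9)(7.5) = 23.9 m/s
Δx = v₀t + ½at² = 2.20·7.5 + 0.5·2.9·7.5² = 98.1 m
Distance in phase 2 = 98.1 m

98.1 m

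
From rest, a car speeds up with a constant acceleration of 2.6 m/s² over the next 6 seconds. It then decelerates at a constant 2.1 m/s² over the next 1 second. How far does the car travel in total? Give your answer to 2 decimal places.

Phase 1 (accelerating): v₀ = 0 m/s, a = 2.6 m/s².
v = v₀ + at = 0 + (2.6)(6) = 15.6 m/s
Δx = v₀t + ½at² = 0·6 + 0.5·2.6·6² = 46.8 m

Phase 2 (decelerating): v₀ = 15.6 m/s, a = -2.1 m/s².
v = v₀ + at = 15.6 + (-2.1)(1) = 13.5 m/s
Δx = v₀t + ½at² = 15.6·1 + 0.5·-2.1·1² = 14.6 m
Total distance = 46.8 + 14.6 = 61.4 m

61.35 m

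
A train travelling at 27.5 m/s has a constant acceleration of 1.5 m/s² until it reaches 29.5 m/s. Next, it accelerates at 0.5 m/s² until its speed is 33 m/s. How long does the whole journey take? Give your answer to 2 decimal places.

Phase 1 (accelerating): v₀ = 27.5 m/s, a = 1.5 m/s².
v = v₀ + at → t = (29.5 − 27.5) / 1.5 = 1.33 s
v² = v₀² + 2aΔx → Δx = (29.5² − 27.5²)/(2·1.5) = 38.0 m

Phase 2 (accelerating): v₀ = 29.5 m/s, a = 0.5 m/s².
v = v₀ + at → t = (33 − 29.5) / 0.5 = 7.00 s
v² = v₀² + 2aΔx → Δx = (33² − 29.5²)/(2·0.5) = 219 m
Total time = 1.33 + 7.00 = 8.33 s

8.33 s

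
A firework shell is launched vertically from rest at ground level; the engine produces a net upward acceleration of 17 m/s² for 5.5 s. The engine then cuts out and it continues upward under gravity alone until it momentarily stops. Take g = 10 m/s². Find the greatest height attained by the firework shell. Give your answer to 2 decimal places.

Phase 1 (powered ascent): v₀ = 0 m/s, a = 17 m/s².
v = v₀ + at = 0 + (17)(5.5) = 93.5 m/s
Δx = v₀t + ½at² = 0·5.5 + 0.5·17·5.5² = 257 m

Phase 2 (coasting upward): v₀ = 93.5 m/s, a = -10 m/s².
v = v₀ + at → t = (0 − 93.5) / -10 = 9.35 s
v² = v₀² + 2aΔx → Δx = (0² − 93.5²)/(2·-10) = 437 m
Maximum height = 257 + 437 = 694 m

694.24 m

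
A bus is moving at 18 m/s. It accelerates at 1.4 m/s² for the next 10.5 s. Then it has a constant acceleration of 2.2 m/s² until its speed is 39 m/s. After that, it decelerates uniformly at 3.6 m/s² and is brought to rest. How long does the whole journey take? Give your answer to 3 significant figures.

24.2 s

Phase 1 (accelerating): v₀ = 18.0 m/s, a = 1.4 m/s².
v = v₀ + at = 18.0 + (1.4)(10.5) = 32.7 m/s
Δx = v₀t + ½at² = 18.0·10.5 + 0.5·1.4·10.5² = 266 m

Phase 2 (accelerating): v₀ = 32.7 m/s, a = 2.2 m/s².
v = v₀ + at → t = (39 − 32.7) / 2.2 = 2.86 s
v² = v₀² + 2aΔx → Δx = (39² − 32.7²)/(2·2.2) = 103 m

Phase 3 (decelerating): v₀ = 39.0 m/s, a = -3.6 m/s².
v = v₀ + at → t = (0 − 39.0) / -3.6 = 10.8 s
v² = v₀² + 2aΔx → Δx = (0² − 39.0²)/(2·-3.6) = 211 m
Total time = 10.5 + 2.86 + 10.8 = 24.2 s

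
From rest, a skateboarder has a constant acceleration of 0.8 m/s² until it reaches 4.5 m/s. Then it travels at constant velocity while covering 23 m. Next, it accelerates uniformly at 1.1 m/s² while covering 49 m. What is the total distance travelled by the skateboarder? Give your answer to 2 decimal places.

Phase 1 (accelerating): v₀ = 0 m/s, a = 0.8 m/s².
v = v₀ + at → t = (4.5 − 0) / 0.8 = 5.62 s
v² = v₀² + 2aΔx → Δx = (4.5² − 0²)/(2·0.8) = 12.7 m

Phase 2 (constant speed): v₀ = 4.50 m/s, a = 0 m/s².
Constant speed: t = d/v = 23/4.50 = 5.11 s

Phase 3 (accelerating): v₀ = 4.50 m/s, a = 1.1 m/s².
v² = v₀² + 2aΔx = 4.50² + 2·1.1·49 = 128 → v = 11.3 m/s
t = (v − v₀)/a = (11.3 − 4.50)/1.1 = 6.20 s
Total distance = 12.7 + 23.0 + 49.0 = 84.7 m

84.66 m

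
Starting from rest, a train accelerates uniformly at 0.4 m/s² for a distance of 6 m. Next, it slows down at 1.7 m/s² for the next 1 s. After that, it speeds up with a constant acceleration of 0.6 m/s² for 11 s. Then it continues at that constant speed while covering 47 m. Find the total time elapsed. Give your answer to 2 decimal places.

24.11 s

Phase 1 (accelerating): v₀ = 0 m/s, a = 0.4 m/s².
v² = v₀² + 2aΔx = 0² + 2·0.4·6 = 4.80 → v = 2.19 m/s
t = (v − v₀)/a = (2.19 − 0)/0.4 = 5.48 s

Phase 2 (decelerating): v₀ = 2.19 m/s, a = -1.7 m/s².
v = v₀ + at = 2.19 + (-1.7)(1) = 0.491 m/s
Δx = v₀t + ½at² = 2.19·1 + 0.5·-1.7·1² = 1.34 m

Phase 3 (accelerating): v₀ = 0.491 m/s, a = 0.6 m/s².
v = v₀ + at = 0.491 + (0.6)(11) = 7.09 m/s
Δx = v₀t + ½at² = 0.491·11 + 0.5·0.6·11² = 41.7 m

Phase 4 (constant speed): v₀ = 7.09 m/s, a = 0 m/s².
Constant speed: t = d/v = 47/7.09 = 6.63 s
Total time = 5.48 + 1.00 + 11.0 + 6.63 = 24.1 s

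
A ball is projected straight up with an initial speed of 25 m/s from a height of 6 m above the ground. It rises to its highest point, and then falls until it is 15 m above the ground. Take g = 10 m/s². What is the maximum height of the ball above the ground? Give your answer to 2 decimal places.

37.25 m

Phase 1 (rising): v₀ = 25.0 m/s, a = -10 m/s².
v = v₀ + at → t = (0 − 25.0) / -10 = 2.50 s
v² = v₀² + 2aΔx → Δx = (0² − 25.0²)/(2·-10) = 31.2 m
Maximum height = 6 + 31.2 = 37.2 m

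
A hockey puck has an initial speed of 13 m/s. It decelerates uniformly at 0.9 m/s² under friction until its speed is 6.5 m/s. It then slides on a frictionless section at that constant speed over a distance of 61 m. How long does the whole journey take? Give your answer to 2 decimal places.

16.61 s

Phase 1 (decelerating): v₀ = 13.0 m/s, a = -0.9 m/s².
v = v₀ + at → t = (6.5 − 13.0) / -0.9 = 7.22 s
v² = v₀² + 2aΔx → Δx = (6.5² − 13.0²)/(2·-0.9) = 70.4 m

Phase 2 (constant speed): v₀ = 6.50 m/s, a = 0 m/s².
Constant speed: t = d/v = 61/6.50 = 9.38 s
Total time = 7.22 + 9.38 = 16.6 s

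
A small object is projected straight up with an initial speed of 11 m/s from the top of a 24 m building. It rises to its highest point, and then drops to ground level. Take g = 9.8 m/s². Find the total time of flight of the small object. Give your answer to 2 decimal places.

3.60 s

Phase 1 (rising): v₀ = 11.0 m/s, a = -9.8 m/s².
v = v₀ + at → t = (0 − 11.0) / -9.8 = 1.12 s
v² = v₀² + 2aΔx → Δx = (0² − 11.0²)/(2·-9.8) = 6.17 m

Phase 2 (falling): v₀ = 0 m/s, a = -9.8 m/s².
Falls 30.2 m from rest: t = √(2·30.2/9.8) = 2.48 s; v = g·t = 24.3 m/s.
Total time = 1.12 + 2.48 = 3.60 s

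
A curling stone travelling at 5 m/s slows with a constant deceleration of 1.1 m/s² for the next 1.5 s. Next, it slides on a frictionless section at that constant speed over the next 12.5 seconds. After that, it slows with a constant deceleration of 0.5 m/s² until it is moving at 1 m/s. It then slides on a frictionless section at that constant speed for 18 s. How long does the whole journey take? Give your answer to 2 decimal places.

Phase 1 (decelerating): v₀ = 5.00 m/s, a = -1.1 m/s².
v = v₀ + at = 5.00 + (-1.1)(1.5) = 3.35 m/s
Δx = v₀t + ½at² = 5.00·1.5 + 0.5·-1.1·1.5² = 6.26 m

Phase 2 (constant speed): v₀ = 3.35 m/s, a = 0 m/s².
v = v₀ + at = 3.35 + (0)(12.5) = 3.35 m/s
Δx = v₀t + ½at² = 3.35·12.5 + 0.5·0·12.5² = 41.9 m

Phase 3 (decelerating): v₀ = 3.35 m/s, a = -0.5 m/s².
v = v₀ + at → t = (1 − 3.35) / -0.5 = 4.70 s
v² = v₀² + 2aΔx → Δx = (1² − 3.35²)/(2·-0.5) = 10.2 m

Phase 4 (constant speed): v₀ = 1.00 m/s, a = 0 m/s².
v = v₀ + at = 1.00 + (0)(18) = 1.00 m/s
Δx = v₀t + ½at² = 1.00·18 + 0.5·0·18² = 18.0 m
Total time = 1.50 + 12.5 + 4.70 + 18.0 = 36.7 s

36.70 s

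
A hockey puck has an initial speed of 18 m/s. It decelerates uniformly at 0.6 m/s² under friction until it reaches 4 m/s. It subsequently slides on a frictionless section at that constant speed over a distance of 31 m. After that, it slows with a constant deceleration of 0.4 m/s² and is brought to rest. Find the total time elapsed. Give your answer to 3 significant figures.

Phase 1 (decelerating): v₀ = 18.0 m/s, a = -0.6 m/s².
v = v₀ + at → t = (4 − 18.0) / -0.6 = 23.3 s
v² = v₀² + 2aΔx → Δx = (4² − 18.0²)/(2·-0.6) = 257 m

Phase 2 (constant speed): v₀ = 4.00 m/s, a = 0 m/s².
Constant speed: t = d/v = 31/4.00 = 7.75 s

Phase 3 (decelerating): v₀ = 4.00 m/s, a = -0.4 m/s².
v = v₀ + at → t = (0 − 4.00) / -0.4 = 10.0 s
v² = v₀² + 2aΔx → Δx = (0² − 4.00²)/(2·-0.4) = 20.0 m
Total time = 23.3 + 7.75 + 10.0 = 41.1 s

41.1 s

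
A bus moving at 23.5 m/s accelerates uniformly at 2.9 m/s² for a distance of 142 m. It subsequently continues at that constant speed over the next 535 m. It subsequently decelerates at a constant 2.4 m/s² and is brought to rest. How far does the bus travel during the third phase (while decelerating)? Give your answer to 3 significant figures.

Phase 1 (accelerating): v₀ = 23.5 m/s, a = 2.9 m/s².
v² = v₀² + 2aΔx = 23.5² + 2·2.9·142 = 1380 → v = 37.1 m/s
t = (v − v₀)/a = (37.1 − 23.5)/2.9 = 4.69 s

Phase 2 (constant speed): v₀ = 37.1 m/s, a = 0 m/s².
Constant speed: t = d/v = 535/37.1 = 14.4 s

Phase 3 (decelerating): v₀ = 37.1 m/s, a = -2.4 m/s².
v = v₀ + at → t = (0 − 37.1) / -2.4 = 15.5 s
v² = v₀² + 2aΔx → Δx = (0² − 37.1²)/(2·-2.4) = 287 m
Distance in phase 3 = 287 m

287 m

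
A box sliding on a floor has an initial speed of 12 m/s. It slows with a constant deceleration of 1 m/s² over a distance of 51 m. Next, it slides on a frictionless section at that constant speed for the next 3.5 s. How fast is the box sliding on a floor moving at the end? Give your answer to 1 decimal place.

6.5 m/s

Phase 1 (decelerating): v₀ = 12.0 m/s, a = -1 m/s².
v² = v₀² + 2aΔx = 12.0² + 2·-1·51 = 42.0 → v = 6.48 m/s
t = (v − v₀)/a = (6.48 − 12.0)/-1 = 5.52 s

Phase 2 (constant speed): v₀ = 6.48 m/s, a = 0 m/s².
v = v₀ + at = 6.48 + (0)(3.5) = 6.48 m/s
Δx = v₀t + ½at² = 6.48·3.5 + 0.5·0·3.5² = 22.7 m
Final speed = 6.48 m/s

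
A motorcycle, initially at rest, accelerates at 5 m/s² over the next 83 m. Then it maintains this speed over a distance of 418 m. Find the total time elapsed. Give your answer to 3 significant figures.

20.3 s

Phase 1 (accelerating): v₀ = 0 m/s, a = 5 m/s².
v² = v₀² + 2aΔx = 0² + 2·5·83 = 830 → v = 28.8 m/s
t = (v − v₀)/a = (28.8 − 0)/5 = 5.76 s

Phase 2 (constant speed): v₀ = 28.8 m/s, a = 0 m/s².
Constant speed: t = d/v = 418/28.8 = 14.5 s
Total time = 5.76 + 14.5 = 20.3 s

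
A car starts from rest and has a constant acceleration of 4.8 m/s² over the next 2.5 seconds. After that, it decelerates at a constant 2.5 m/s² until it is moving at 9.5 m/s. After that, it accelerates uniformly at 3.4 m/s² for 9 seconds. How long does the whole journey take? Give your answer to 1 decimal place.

12.5 s

Phase 1 (accelerating): v₀ = 0 m/s, a = 4.8 m/s².
v = v₀ + at = 0 + (4.8)(2.5) = 12.0 m/s
Δx = v₀t + ½at² = 0·2.5 + 0.5·4.8·2.5² = 15.0 m

Phase 2 (decelerating): v₀ = 12.0 m/s, a = -2.5 m/s².
v = v₀ + at → t = (9.5 − 12.0) / -2.5 = 1.00 s
v² = v₀² + 2aΔx → Δx = (9.5² − 12.0²)/(2·-2.5) = 10.8 m

Phase 3 (accelerating): v₀ = 9.50 m/s, a = 3.4 m/s².
v = v₀ + at = 9.50 + (3.4)(9) = 40.1 m/s
Δx = v₀t + ½at² = 9.50·9 + 0.5·3.4·9² = 223 m
Total time = 2.50 + 1.00 + 9.00 = 12.5 s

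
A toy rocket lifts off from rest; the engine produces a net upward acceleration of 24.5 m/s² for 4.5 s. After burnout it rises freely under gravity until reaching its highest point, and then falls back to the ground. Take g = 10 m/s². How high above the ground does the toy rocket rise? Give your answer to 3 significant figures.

Phase 1 (powered ascent): v₀ = 0 m/s, a = 24.5 m/s².
v = v₀ + at = 0 + (24.5)(4.5) = 110 m/s
Δx = v₀t + ½at² = 0·4.5 + 0.5·24.5·4.5² = 248 m

Phase 2 (coasting upward): v₀ = 110 m/s, a = -10 m/s².
v = v₀ + at → t = (0 − 110) / -10 = 11.0 s
v² = v₀² + 2aΔx → Δx = (0² − 110²)/(2·-10) = 608 m
Maximum height = 248 + 608 = 856 m

856 m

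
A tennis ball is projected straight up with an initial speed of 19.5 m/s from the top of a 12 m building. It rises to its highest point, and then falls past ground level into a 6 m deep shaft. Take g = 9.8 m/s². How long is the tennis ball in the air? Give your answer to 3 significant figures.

Phase 1 (rising): v₀ = 19.5 m/s, a = -9.8 m/s².
v = v₀ + at → t = (0 − 19.5) / -9.8 = 1.99 s
v² = v₀² + 2aΔx → Δx = (0² − 19.5²)/(2·-9.8) = 19.4 m

Phase 2 (falling): v₀ = 0 m/s, a = -9.8 m/s².
Falls 37.4 m from rest: t = √(2·37.4/9.8) = 2.76 s; v = g·t = 27.1 m/s.
Total time = 1.99 + 2.76 = 4.75 s

4.75 s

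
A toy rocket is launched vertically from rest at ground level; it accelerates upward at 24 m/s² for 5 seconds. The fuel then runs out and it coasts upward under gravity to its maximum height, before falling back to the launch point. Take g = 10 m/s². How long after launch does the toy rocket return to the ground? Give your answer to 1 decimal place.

31.3 s

Phase 1 (powered ascent): v₀ = 0 m/s, a = 24 m/s².
v = v₀ + at = 0 + (24)(5) = 120 m/s
Δx = v₀t + ½at² = 0·5 + 0.5·24·5² = 300 m

Phase 2 (coasting upward): v₀ = 120 m/s, a = -10 m/s².
v = v₀ + at → t = (0 − 120) / -10 = 12.0 s
v² = v₀² + 2aΔx → Δx = (0² − 120²)/(2·-10) = 720 m

Phase 3 (free fall): v₀ = 0 m/s, a = -10 m/s².
Falls 1020 m from rest: t = √(2·1020/10) = 14.3 s; v = g·t = 143 m/s.
Total time = 5.00 + 12.0 + 14.3 = 31.3 s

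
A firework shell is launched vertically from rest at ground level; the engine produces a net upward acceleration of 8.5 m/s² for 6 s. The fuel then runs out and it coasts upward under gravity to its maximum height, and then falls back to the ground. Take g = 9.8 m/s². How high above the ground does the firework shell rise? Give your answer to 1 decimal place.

285.7 m

Phase 1 (powered ascent): v₀ = 0 m/s, a = 8.5 m/s².
v = v₀ + at = 0 + (8.5)(6) = 51.0 m/s
Δx = v₀t + ½at² = 0·6 + 0.5·8.5·6² = 153 m

Phase 2 (coasting upward): v₀ = 51.0 m/s, a = -9.8 m/s².
v = v₀ + at → t = (0 − 51.0) / -9.8 = 5.20 s
v² = v₀² + 2aΔx → Δx = (0² − 51.0²)/(2·-9.8) = 133 m
Maximum height = 153 + 133 = 286 m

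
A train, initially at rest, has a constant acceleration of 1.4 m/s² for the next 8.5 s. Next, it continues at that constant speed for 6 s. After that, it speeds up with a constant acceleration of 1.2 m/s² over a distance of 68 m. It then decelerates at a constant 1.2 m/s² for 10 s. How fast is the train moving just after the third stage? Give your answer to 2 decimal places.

Phase 1 (accelerating): v₀ = 0 m/s, a = 1.4 m/s².
v = v₀ + at = 0 + (1.4)(8.5) = 11.9 m/s
Δx = v₀t + ½at² = 0·8.5 + 0.5·1.4·8.5² = 50.6 m

Phase 2 (constant speed): v₀ = 11.9 m/s, a = 0 m/s².
v = v₀ + at = 11.9 + (0)(6) = 11.9 m/s
Δx = v₀t + ½at² = 11.9·6 + 0.5·0·6² = 71.4 m

Phase 3 (accelerating): v₀ = 11.9 m/s, a = 1.2 m/s².
v² = v₀² + 2aΔx = 11.9² + 2·1.2·68 = 305 → v = 17.5 m/s
t = (v − v₀)/a = (17.5 − 11.9)/1.2 = 4.63 s
Speed at end of phase 3 = 17.5 m/s

17.46 m/s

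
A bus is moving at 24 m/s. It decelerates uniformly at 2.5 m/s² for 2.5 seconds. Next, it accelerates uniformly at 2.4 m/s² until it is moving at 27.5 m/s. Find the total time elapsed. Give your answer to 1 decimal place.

Phase 1 (decelerating): v₀ = 24.0 m/s, a = -2.5 m/s².
v = v₀ + at = 24.0 + (-2.5)(2.5) = 17.8 m/s
Δx = v₀t + ½at² = 24.0·2.5 + 0.5·-2.5·2.5² = 52.2 m

Phase 2 (accelerating): v₀ = 17.8 m/s, a = 2.4 m/s².
v = v₀ + at → t = (27.5 − 17.8) / 2.4 = 4.06 s
v² = v₀² + 2aΔx → Δx = (27.5² − 17.8²)/(2·2.4) = 91.9 m
Total time = 2.50 + 4.06 = 6.56 s

6.6 s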